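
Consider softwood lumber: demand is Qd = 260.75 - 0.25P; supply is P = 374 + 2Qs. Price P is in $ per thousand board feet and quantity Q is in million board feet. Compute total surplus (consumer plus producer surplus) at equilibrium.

Rewriting in direct form: Qs = -187 + 0.5P.
Equating demand and supply, 260.75 - 0.25P = -187 + 0.5P gives 0.75P = 447.75, so P* = 597.
Plugging P* into demand: Q* = 260.75 - 0.25(597) = 111.5.
Demand choke price = 1043; supply choke price = 374. CS = ½(1043 - 597)(111.5) = 24864.5; PS = ½(597 - 374)(111.5) = 12432.25. Total surplus = 37296.75.

Total surplus = 37296.75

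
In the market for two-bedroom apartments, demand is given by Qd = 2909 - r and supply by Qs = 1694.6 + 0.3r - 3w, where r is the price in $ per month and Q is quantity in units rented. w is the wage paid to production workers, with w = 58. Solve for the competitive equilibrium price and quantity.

r* = 1068, Q* = 1841

With w = 58, supply is Qs = 1520.6 + 0.3r.
The market clears where 2909 - r = 1520.6 + 0.3r. Rearranging, 1.3r = 1388.4, hence r* = 1068.
Substitute back: Q* = 2909 - 1068 = 1841.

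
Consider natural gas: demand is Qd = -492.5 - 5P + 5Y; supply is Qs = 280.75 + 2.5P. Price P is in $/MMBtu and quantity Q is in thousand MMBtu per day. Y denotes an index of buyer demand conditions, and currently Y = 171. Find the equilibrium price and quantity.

With Y = 171, demand is Qd = 362.5 - 5P.
Set Qd = Qs: 362.5 - 5P = 280.75 + 2.5P, so 81.75 = 7.5P and P* = 10.9.
Plugging P* into demand: Q* = 362.5 - 5(10.9) = 308.

P* = 10.9, Q* = 308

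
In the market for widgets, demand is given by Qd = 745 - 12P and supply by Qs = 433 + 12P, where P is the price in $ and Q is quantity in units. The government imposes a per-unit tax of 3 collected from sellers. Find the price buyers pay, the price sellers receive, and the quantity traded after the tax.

P_b = 14.5, P_s = 11.5, Q = 571

With a tax of 3 on sellers, they supply based on the net price P_s = P_b - 3, so Qs = 397 + 12P_b.
Set Qd = Qs: 745 - 12P_b = 397 + 12P_b, so 348 = 24P_b and P_b = 14.5.
So P_s = 11.5 and the quantity traded is Q = 745 - 12(14.5) = 571.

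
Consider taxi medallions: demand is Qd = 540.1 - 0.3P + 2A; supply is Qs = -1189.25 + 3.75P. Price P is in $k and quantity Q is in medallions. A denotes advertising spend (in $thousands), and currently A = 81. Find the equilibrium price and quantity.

P* = 467, Q* = 562

With A = 81, demand is Qd = 702.1 - 0.3P.
The market clears where 702.1 - 0.3P = -1189.25 + 3.75P. Rearranging, 4.05P = 1891.35, hence P* = 467.
Substitute back: Q* = 702.1 - 0.3(467) = 562.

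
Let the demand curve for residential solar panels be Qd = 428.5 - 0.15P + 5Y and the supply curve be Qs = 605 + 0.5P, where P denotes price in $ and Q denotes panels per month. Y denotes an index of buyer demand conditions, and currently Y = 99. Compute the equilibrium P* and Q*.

P* = 490, Q* = 850

With Y = 99, demand is Qd = 923.5 - 0.15P.
At equilibrium Qd = Qs, so 923.5 - 0.15P = 605 + 0.5P; collecting terms, 318.5 = 0.65P and P* = 490.
Plugging P* into demand: Q* = 923.5 - 0.15(490) = 850.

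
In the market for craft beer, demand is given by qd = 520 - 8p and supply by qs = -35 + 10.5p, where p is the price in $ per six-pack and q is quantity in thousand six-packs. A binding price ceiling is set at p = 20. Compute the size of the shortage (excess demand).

Shortage = 185

At p = 20: qd = 360 and qs = 175.
Shortage = qd - qs = 360 - 175 = 185.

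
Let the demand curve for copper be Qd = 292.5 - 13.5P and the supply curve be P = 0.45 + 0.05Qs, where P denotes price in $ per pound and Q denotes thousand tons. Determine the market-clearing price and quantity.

P* = 9, Q* = 171

Rewriting in direct form: Qs = -9 + 20P.
Equating demand and supply, 292.5 - 13.5P = -9 + 20P gives 33.5P = 301.5, so P* = 9.
Substitute back: Q* = 292.5 - 13.5(9) = 171.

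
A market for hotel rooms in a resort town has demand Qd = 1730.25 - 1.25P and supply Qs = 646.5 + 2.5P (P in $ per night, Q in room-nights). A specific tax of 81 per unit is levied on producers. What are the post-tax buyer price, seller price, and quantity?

The tax drives a wedge P_b - P_s = 81. Substituting P_s = P_b - 81 into supply: Qs = 444 + 2.5P_b.
Market clearing requires 1730.25 - 1.25P_b = 444 + 2.5P_b; hence 1286.25 = 3.75P_b and P_b = 343.
Then P_s = 343 - 81 = 262 and Q = 1730.25 - 1.25(343) = 1301.5.

P_b = 343, P_s = 262, Q = 1301.5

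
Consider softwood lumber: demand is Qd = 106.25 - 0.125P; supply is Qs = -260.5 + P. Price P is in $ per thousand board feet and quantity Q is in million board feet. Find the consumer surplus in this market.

Consumer surplus = 17161

Set Qd = Qs: 106.25 - 0.125P = -260.5 + P, so 366.75 = 1.125P and P* = 326.
Plugging P* into demand: Q* = 106.25 - 0.125(326) = 65.5.
Demand choke price (Qd = 0): P = 106.25/0.125 = 850. Consumer surplus = ½ × (850 - 326) × 65.5 = 17161.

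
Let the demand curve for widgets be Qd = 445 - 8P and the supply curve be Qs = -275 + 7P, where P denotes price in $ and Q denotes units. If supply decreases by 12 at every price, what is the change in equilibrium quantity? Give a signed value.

ΔQ = -6.4

Equating demand and supply, 445 - 8P = -275 + 7P gives 15P = 720, so P* = 48.
Then Q* = 445 - 8(48) = 61.
After the shift, supply is Qs = -287 + 7P.
Re-solving, 15P = 732 gives P = 48.8 and Q = 54.6.
ΔQ = 54.6 - 61 = -6.4.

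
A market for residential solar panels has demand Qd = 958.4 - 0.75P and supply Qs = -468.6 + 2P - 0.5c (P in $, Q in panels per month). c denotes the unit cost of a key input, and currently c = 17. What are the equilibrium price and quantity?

With c = 17, supply is Qs = -477.1 + 2P.
Set Qd = Qs: 958.4 - 0.75P = -477.1 + 2P, so 1435.5 = 2.75P and P* = 522.
From the demand curve, Q* = 958.4 - 0.75(522) = 566.9.

P* = 522, Q* = 566.9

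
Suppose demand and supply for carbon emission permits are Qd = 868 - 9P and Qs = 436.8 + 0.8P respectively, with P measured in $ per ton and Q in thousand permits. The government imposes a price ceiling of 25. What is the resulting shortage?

At P = 25: Qd = 643 and Qs = 456.8.
Shortage = Qd - Qs = 643 - 456.8 = 186.2.

Shortage = 186.2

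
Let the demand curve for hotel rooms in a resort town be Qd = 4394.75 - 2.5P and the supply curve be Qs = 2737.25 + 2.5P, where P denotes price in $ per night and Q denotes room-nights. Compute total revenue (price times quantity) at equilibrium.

Equating demand and supply, 4394.75 - 2.5P = 2737.25 + 2.5P gives 5P = 1657.5, so P* = 331.5.
From the demand curve, Q* = 4394.75 - 2.5(331.5) = 3566.
Total revenue = P* × Q* = 331.5 × 3566 = 1182129.

Total revenue = 1182129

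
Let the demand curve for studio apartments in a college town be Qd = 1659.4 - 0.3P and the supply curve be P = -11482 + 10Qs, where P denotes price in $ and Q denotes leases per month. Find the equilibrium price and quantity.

Solving each curve for Q: Qs = 1148.2 + 0.1P.
At equilibrium Qd = Qs, so 1659.4 - 0.3P = 1148.2 + 0.1P; collecting terms, 511.2 = 0.4P and P* = 1278.
Substitute back: Q* = 1659.4 - 0.3(1278) = 1276.

P* = 1278, Q* = 1276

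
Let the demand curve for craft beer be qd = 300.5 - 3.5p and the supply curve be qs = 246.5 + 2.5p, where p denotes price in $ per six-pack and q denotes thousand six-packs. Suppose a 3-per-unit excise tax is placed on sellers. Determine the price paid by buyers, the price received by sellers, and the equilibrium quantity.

With a tax of 3 on sellers, they supply based on the net price p_s = p_b - 3, so qs = 239 + 2.5p_b.
Set qd = qs: 300.5 - 3.5p_b = 239 + 2.5p_b, so 61.5 = 6p_b and p_b = 10.25.
So p_s = 7.25 and the quantity traded is q = 300.5 - 3.5(10.25) = 264.625.

p_b = 10.25, p_s = 7.25, q = 264.625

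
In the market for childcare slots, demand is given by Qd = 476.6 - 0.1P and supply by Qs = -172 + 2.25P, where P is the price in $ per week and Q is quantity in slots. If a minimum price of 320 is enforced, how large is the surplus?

With P fixed at 320, quantity demanded is 444.6 and quantity supplied is 548.
Surplus = Qs - Qd = 548 - 444.6 = 103.4.

Surplus = 103.4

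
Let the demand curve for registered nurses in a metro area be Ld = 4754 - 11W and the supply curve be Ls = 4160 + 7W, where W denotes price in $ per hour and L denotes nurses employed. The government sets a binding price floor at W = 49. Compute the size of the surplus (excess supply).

Evaluating both curves at the floor price 49 gives Ld = 4215, Ls = 4503.
Surplus = Ls - Ld = 4503 - 4215 = 288.

Surplus = 288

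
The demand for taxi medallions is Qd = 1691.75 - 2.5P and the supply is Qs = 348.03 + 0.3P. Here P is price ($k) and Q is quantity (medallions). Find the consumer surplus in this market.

Consumer surplus = 48412.8

Equating demand and supply, 1691.75 - 2.5P = 348.03 + 0.3P gives 2.8P = 1343.72, so P* = 479.9.
Plugging P* into demand: Q* = 1691.75 - 2.5(479.9) = 492.
Demand choke price (Qd = 0): P = 1691.75/2.5 = 676.7. Consumer surplus = ½ × (676.7 - 479.9) × 492 = 48412.8.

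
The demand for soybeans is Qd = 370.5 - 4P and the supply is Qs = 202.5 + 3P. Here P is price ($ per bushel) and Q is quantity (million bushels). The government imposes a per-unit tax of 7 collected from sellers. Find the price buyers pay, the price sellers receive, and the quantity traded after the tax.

With a tax of 7 on sellers, they supply based on the net price P_s = P_b - 7, so Qs = 181.5 + 3P_b.
Set Qd = Qs: 370.5 - 4P_b = 181.5 + 3P_b, so 189 = 7P_b and P_b = 27.
Then P_s = 27 - 7 = 20 and Q = 370.5 - 4(27) = 262.5.

P_b = 27, P_s = 20, Q = 262.5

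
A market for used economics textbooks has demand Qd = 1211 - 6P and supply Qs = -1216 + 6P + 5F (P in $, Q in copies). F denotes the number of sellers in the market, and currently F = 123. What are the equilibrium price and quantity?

P* = 151, Q* = 305

With F = 123, supply is Qs = -601 + 6P.
The market clears where 1211 - 6P = -601 + 6P. Rearranging, 12P = 1812, hence P* = 151.
Substitute back: Q* = 1211 - 6(151) = 305.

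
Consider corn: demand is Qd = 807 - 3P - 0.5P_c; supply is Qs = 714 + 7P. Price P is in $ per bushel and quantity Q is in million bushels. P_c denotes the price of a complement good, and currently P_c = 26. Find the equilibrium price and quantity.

P* = 8, Q* = 770

With P_c = 26, demand is Qd = 794 - 3P.
Set Qd = Qs: 794 - 3P = 714 + 7P, so 80 = 10P and P* = 8.
Plugging P* into demand: Q* = 794 - 3(8) = 770.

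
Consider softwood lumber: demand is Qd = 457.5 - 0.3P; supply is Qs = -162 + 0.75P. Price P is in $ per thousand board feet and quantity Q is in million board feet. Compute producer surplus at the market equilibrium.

The market clears where 457.5 - 0.3P = -162 + 0.75P. Rearranging, 1.05P = 619.5, hence P* = 590.
Substitute back: Q* = 457.5 - 0.3(590) = 280.5.
Supply choke price (Qs = 0): P = 216. Producer surplus = ½ × (590 - 216) × 280.5 = 52453.5.

Producer surplus = 52453.5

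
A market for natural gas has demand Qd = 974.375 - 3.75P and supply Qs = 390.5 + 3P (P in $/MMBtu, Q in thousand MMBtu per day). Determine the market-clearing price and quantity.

Equating demand and supply, 974.375 - 3.75P = 390.5 + 3P gives 6.75P = 583.875, so P* = 86.5.
Substitute back: Q* = 974.375 - 3.75(86.5) = 650.

P* = 86.5, Q* = 650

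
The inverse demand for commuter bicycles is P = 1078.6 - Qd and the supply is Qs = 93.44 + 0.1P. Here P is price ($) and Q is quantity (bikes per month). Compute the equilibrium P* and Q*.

P* = 895.6, Q* = 183

Solving each curve for Q: Qd = 1078.6 - P.
The market clears where 1078.6 - P = 93.44 + 0.1P. Rearranging, 1.1P = 985.16, hence P* = 895.6.
Plugging P* into demand: Q* = 1078.6 - 895.6 = 183.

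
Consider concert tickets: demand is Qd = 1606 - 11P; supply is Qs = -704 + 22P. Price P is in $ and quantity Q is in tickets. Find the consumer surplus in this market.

Set Qd = Qs: 1606 - 11P = -704 + 22P, so 2310 = 33P and P* = 70.
Substitute back: Q* = 1606 - 11(70) = 836.
Demand choke price (Qd = 0): P = 1606/11 = 146. Consumer surplus = ½ × (146 - 70) × 836 = 31768.

Consumer surplus = 31768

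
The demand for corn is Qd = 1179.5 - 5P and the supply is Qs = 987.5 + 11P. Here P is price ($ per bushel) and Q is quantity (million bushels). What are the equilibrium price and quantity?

Equating demand and supply, 1179.5 - 5P = 987.5 + 11P gives 16P = 192, so P* = 12.
From the demand curve, Q* = 1179.5 - 5(12) = 1119.5.

P* = 12, Q* = 1119.5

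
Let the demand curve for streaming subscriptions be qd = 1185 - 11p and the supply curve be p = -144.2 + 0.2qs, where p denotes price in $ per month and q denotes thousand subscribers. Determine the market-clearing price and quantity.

p* = 29, q* = 866

Solving each curve for q: qs = 721 + 5p.
The market clears where 1185 - 11p = 721 + 5p. Rearranging, 16p = 464, hence p* = 29.
Then q* = 1185 - 11(29) = 866.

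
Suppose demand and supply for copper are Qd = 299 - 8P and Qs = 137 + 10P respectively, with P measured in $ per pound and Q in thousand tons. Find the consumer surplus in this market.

Consumer surplus = 3220.5625

The market clears where 299 - 8P = 137 + 10P. Rearranging, 18P = 162, hence P* = 9.
Plugging P* into demand: Q* = 299 - 8(9) = 227.
Demand choke price (Qd = 0): P = 299/8 = 37.375. Consumer surplus = ½ × (37.375 - 9) × 227 = 3220.5625.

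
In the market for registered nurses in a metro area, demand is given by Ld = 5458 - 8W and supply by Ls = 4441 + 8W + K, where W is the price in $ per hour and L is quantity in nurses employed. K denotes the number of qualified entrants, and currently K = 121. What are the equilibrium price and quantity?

With K = 121, supply is Ls = 4562 + 8W.
The market clears where 5458 - 8W = 4562 + 8W. Rearranging, 16W = 896, hence W* = 56.
Substitute back: L* = 5458 - 8(56) = 5010.

W* = 56, L* = 5010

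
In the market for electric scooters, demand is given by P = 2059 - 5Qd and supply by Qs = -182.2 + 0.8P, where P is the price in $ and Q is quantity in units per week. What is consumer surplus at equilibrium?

Inverting to quantity form: Qd = 411.8 - 0.2P.
Set Qd = Qs: 411.8 - 0.2P = -182.2 + 0.8P, so 594 = P and P* = 594.
Then Q* = 411.8 - 0.2(594) = 293.
Demand choke price (Qd = 0): P = 411.8/0.2 = 2059. Consumer surplus = ½ × (2059 - 594) × 293 = 214622.5.

Consumer surplus = 214622.5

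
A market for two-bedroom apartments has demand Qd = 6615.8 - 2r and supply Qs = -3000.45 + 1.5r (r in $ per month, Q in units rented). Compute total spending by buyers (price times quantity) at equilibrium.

The market clears where 6615.8 - 2r = -3000.45 + 1.5r. Rearranging, 3.5r = 9616.25, hence r* = 2747.5.
Then Q* = 6615.8 - 2(2747.5) = 1120.8.
Total spending by buyers = r* × Q* = 2747.5 × 1120.8 = 3079398.

Total spending by buyers = 3079398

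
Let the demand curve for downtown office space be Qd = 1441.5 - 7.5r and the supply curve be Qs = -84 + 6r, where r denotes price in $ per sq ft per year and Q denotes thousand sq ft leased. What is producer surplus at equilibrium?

At equilibrium Qd = Qs, so 1441.5 - 7.5r = -84 + 6r; collecting terms, 1525.5 = 13.5r and r* = 113.
Substitute back: Q* = 1441.5 - 7.5(113) = 594.
Supply choke price (Qs = 0): r = 14. Producer surplus = ½ × (113 - 14) × 594 = 29403.

Producer surplus = 29403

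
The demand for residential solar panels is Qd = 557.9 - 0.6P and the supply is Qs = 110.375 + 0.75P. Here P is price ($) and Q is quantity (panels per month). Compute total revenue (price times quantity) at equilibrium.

Set Qd = Qs: 557.9 - 0.6P = 110.375 + 0.75P, so 447.525 = 1.35P and P* = 331.5.
Plugging P* into demand: Q* = 557.9 - 0.6(331.5) = 359.
Total revenue = P* × Q* = 331.5 × 359 = 119008.5.

Total revenue = 119008.5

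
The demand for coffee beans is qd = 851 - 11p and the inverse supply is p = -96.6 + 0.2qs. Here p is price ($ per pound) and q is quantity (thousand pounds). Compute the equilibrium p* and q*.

Rewriting in direct form: qs = 483 + 5p.
Equating demand and supply, 851 - 11p = 483 + 5p gives 16p = 368, so p* = 23.
Then q* = 851 - 11(23) = 598.

p* = 23, q* = 598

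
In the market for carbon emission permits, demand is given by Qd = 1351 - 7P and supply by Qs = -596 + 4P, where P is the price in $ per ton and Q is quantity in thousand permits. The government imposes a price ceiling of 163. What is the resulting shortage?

Shortage = 154

With P fixed at 163, quantity demanded is 210 and quantity supplied is 56.
Shortage = Qd - Qs = 210 - 56 = 154.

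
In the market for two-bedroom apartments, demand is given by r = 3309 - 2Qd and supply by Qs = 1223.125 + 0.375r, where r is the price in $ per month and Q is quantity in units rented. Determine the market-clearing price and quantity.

In direct form, Qd = 1654.5 - 0.5r.
Equating demand and supply, 1654.5 - 0.5r = 1223.125 + 0.375r gives 0.875r = 431.375, so r* = 493.
Plugging r* into demand: Q* = 1654.5 - 0.5(493) = 1408.

r* = 493, Q* = 1408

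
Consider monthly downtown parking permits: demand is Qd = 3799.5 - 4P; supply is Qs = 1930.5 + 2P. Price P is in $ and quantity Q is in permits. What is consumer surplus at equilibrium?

The market clears where 3799.5 - 4P = 1930.5 + 2P. Rearranging, 6P = 1869, hence P* = 311.5.
Then Q* = 3799.5 - 4(311.5) = 2553.5.
Demand choke price (Qd = 0): P = 3799.5/4 = 949.875. Consumer surplus = ½ × (949.875 - 311.5) × 2553.5 = 815045.28125.

Consumer surplus = 815045.28125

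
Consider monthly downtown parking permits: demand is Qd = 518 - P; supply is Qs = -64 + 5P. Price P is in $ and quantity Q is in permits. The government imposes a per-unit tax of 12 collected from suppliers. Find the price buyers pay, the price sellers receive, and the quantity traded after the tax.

With a tax of 12 on suppliers, they supply based on the net price P_s = P_b - 12, so Qs = -124 + 5P_b.
Set Qd = Qs: 518 - P_b = -124 + 5P_b, so 642 = 6P_b and P_b = 107.
So P_s = 95 and the quantity traded is Q = 518 - 107 = 411.

P_b = 107, P_s = 95, Q = 411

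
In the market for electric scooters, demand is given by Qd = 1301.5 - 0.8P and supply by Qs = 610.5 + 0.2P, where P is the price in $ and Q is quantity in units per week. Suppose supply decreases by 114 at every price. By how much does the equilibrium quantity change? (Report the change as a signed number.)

At equilibrium Qd = Qs, so 1301.5 - 0.8P = 610.5 + 0.2P; collecting terms, 691 = P and P* = 691.
Plugging P* into demand: Q* = 1301.5 - 0.8(691) = 748.7.
After the shift, supply is Qs = 496.5 + 0.2P.
New equilibrium: 805 = P, so P = 805 and Q = 657.5.
ΔQ = 657.5 - 748.7 = -91.2.

ΔQ = -91.2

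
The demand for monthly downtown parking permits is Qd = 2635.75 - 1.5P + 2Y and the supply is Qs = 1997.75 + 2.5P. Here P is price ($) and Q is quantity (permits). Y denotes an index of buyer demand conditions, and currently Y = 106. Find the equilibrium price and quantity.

With Y = 106, demand is Qd = 2847.75 - 1.5P.
Equating demand and supply, 2847.75 - 1.5P = 1997.75 + 2.5P gives 4P = 850, so P* = 212.5.
Plugging P* into demand: Q* = 2847.75 - 1.5(212.5) = 2529.

P* = 212.5, Q* = 2529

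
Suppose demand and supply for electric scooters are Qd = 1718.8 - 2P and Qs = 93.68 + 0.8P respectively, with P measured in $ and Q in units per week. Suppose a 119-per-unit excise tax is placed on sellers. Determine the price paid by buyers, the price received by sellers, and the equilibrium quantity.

P_b = 614.4, P_s = 495.4, Q = 490

The tax drives a wedge P_b - P_s = 119. Substituting P_s = P_b - 119 into supply: Qs = -1.52 + 0.8P_b.
Equate demand and the shifted supply: 1718.8 - 2P_b = -1.52 + 0.8P_b, giving 2.8P_b = 1720.32, so P_b = 614.4.
So P_s = 495.4 and the quantity traded is Q = 1718.8 - 2(614.4) = 490.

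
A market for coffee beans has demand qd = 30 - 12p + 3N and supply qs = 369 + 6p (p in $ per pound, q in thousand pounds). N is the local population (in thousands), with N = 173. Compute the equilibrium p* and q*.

p* = 10, q* = 429

With N = 173, demand is qd = 549 - 12p.
Set qd = qs: 549 - 12p = 369 + 6p, so 180 = 18p and p* = 10.
Then q* = 549 - 12(10) = 429.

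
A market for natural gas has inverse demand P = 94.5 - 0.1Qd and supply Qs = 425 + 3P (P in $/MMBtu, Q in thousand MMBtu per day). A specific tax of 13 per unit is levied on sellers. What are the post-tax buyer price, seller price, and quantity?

In direct form, Qd = 945 - 10P.
With a tax of 13 on sellers, they supply based on the net price P_s = P_b - 13, so Qs = 386 + 3P_b.
Set Qd = Qs: 945 - 10P_b = 386 + 3P_b, so 559 = 13P_b and P_b = 43.
So P_s = 30 and the quantity traded is Q = 945 - 10(43) = 515.

P_b = 43, P_s = 30, Q = 515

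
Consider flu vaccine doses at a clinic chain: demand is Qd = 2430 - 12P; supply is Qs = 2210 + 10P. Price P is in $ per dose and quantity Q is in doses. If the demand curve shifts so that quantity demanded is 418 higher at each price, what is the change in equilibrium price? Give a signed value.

At equilibrium Qd = Qs, so 2430 - 12P = 2210 + 10P; collecting terms, 220 = 22P and P* = 10.
Substitute back: Q* = 2430 - 12(10) = 2310.
After the shift, demand is Qd = 2848 - 12P.
Re-solving, 22P = 638 gives P = 29 and Q = 2500.
ΔP = 29 - 10 = 19.

ΔP = 19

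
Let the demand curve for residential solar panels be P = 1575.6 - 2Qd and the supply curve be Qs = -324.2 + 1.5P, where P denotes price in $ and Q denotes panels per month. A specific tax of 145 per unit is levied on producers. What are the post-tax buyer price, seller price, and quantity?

Solving each curve for Q: Qd = 787.8 - 0.5P.
The tax drives a wedge P_b - P_s = 145. Substituting P_s = P_b - 145 into supply: Qs = -541.7 + 1.5P_b.
Equate demand and the shifted supply: 787.8 - 0.5P_b = -541.7 + 1.5P_b, giving 2P_b = 1329.5, so P_b = 664.75.
So P_s = 519.75 and the quantity traded is Q = 787.8 - 0.5(664.75) = 455.425.

P_b = 664.75, P_s = 519.75, Q = 455.425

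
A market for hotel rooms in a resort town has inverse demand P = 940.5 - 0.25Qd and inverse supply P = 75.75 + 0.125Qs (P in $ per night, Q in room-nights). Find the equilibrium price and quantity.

Rewriting in direct form: Qd = 3762 - 4P and Qs = -606 + 8P.
Equating demand and supply, 3762 - 4P = -606 + 8P gives 12P = 4368, so P* = 364.
From the demand curve, Q* = 3762 - 4(364) = 2306.

P* = 364, Q* = 2306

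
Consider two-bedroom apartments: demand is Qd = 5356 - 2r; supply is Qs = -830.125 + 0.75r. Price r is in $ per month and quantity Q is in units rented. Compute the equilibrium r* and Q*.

The market clears where 5356 - 2r = -830.125 + 0.75r. Rearranging, 2.75r = 6186.125, hence r* = 2249.5.
Substitute back: Q* = 5356 - 2(2249.5) = 857.

r* = 2249.5, Q* = 857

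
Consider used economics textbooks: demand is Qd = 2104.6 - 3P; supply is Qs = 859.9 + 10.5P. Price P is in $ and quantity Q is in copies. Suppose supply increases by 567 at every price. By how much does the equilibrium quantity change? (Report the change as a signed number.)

ΔQ = 126

Set Qd = Qs: 2104.6 - 3P = 859.9 + 10.5P, so 1244.7 = 13.5P and P* = 92.2.
From the demand curve, Q* = 2104.6 - 3(92.2) = 1828.
After the shift, supply is Qs = 1426.9 + 10.5P.
The new intersection has 677.7 = 13.5P, i.e. P = 50.2, Q = 1954.
ΔQ = 1954 - 1828 = 126.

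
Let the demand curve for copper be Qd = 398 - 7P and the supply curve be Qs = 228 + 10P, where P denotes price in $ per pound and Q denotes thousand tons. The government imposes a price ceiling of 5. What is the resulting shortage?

Shortage = 85

With P fixed at 5, quantity demanded is 363 and quantity supplied is 278.
Shortage = Qd - Qs = 363 - 278 = 85.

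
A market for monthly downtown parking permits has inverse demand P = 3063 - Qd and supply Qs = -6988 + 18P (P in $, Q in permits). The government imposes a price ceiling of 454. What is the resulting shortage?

In direct form, Qd = 3063 - P.
With P fixed at 454, quantity demanded is 2609 and quantity supplied is 1184.
Shortage = Qd - Qs = 2609 - 1184 = 1425.

Shortage = 1425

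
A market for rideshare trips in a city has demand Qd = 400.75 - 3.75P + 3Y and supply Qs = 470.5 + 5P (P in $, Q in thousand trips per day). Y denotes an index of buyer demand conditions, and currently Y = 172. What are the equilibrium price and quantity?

With Y = 172, demand is Qd = 916.75 - 3.75P.
Equating demand and supply, 916.75 - 3.75P = 470.5 + 5P gives 8.75P = 446.25, so P* = 51.
From the demand curve, Q* = 916.75 - 3.75(51) = 725.5.

P* = 51, Q* = 725.5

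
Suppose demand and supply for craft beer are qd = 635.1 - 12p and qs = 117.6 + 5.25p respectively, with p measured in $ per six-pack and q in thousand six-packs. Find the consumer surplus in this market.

Consumer surplus = 3153.33375

Equating demand and supply, 635.1 - 12p = 117.6 + 5.25p gives 17.25p = 517.5, so p* = 30.
Plugging p* into demand: q* = 635.1 - 12(30) = 275.1.
Demand choke price (qd = 0): p = 635.1/12 = 52.925. Consumer surplus = ½ × (52.925 - 30) × 275.1 = 3153.33375.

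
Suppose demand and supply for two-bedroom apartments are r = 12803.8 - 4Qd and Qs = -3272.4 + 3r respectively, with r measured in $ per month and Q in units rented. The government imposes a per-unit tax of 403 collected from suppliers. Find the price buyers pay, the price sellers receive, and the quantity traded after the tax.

r_b = 2363.8, r_s = 1960.8, Q = 2610

Rewriting in direct form: Qd = 3200.95 - 0.25r.
With a tax of 403 on suppliers, they supply based on the net price r_s = r_b - 403, so Qs = -4481.4 + 3r_b.
Equate demand and the shifted supply: 3200.95 - 0.25r_b = -4481.4 + 3r_b, giving 3.25r_b = 7682.35, so r_b = 2363.8.
Then r_s = 2363.8 - 403 = 1960.8 and Q = 3200.95 - 0.25(2363.8) = 2610.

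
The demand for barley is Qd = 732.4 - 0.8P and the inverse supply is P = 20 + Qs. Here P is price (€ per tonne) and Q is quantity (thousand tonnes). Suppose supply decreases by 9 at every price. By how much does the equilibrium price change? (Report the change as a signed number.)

Rewriting in direct form: Qs = -20 + P.
At equilibrium Qd = Qs, so 732.4 - 0.8P = -20 + P; collecting terms, 752.4 = 1.8P and P* = 418.
Then Q* = 732.4 - 0.8(418) = 398.
After the shift, supply is Qs = -29 + P.
New equilibrium: 761.4 = 1.8P, so P = 423 and Q = 394.
ΔP = 423 - 418 = 5.

ΔP = 5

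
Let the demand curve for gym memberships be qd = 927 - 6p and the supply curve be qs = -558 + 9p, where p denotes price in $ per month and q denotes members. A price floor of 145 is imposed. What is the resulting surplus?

Evaluating both curves at the floor price 145 gives qd = 57, qs = 747.
Surplus = qs - qd = 747 - 57 = 690.

Surplus = 690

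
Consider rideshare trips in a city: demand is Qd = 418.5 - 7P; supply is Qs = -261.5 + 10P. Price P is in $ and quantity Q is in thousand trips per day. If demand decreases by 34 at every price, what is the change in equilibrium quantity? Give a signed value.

At equilibrium Qd = Qs, so 418.5 - 7P = -261.5 + 10P; collecting terms, 680 = 17P and P* = 40.
Substitute back: Q* = 418.5 - 7(40) = 138.5.
After the shift, demand is Qd = 384.5 - 7P.
Re-solving, 17P = 646 gives P = 38 and Q = 118.5.
ΔQ = 118.5 - 138.5 = -20.

ΔQ = -20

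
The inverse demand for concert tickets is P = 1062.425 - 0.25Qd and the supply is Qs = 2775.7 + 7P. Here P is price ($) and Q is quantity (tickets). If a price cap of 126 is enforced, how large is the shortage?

Shortage = 88

Solving each curve for Q: Qd = 4249.7 - 4P.
At P = 126: Qd = 3745.7 and Qs = 3657.7.
Shortage = Qd - Qs = 3745.7 - 3657.7 = 88.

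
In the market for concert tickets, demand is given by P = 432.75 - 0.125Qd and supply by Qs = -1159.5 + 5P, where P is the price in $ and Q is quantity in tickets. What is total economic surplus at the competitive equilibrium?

Total surplus = 62062.65

Rewriting in direct form: Qd = 3462 - 8P.
At equilibrium Qd = Qs, so 3462 - 8P = -1159.5 + 5P; collecting terms, 4621.5 = 13P and P* = 355.5.
Then Q* = 3462 - 8(355.5) = 618.
Demand choke price = 432.75; supply choke price = 231.9. CS = ½(432.75 - 355.5)(618) = 23870.25; PS = ½(355.5 - 231.9)(618) = 38192.4. Total surplus = 62062.65.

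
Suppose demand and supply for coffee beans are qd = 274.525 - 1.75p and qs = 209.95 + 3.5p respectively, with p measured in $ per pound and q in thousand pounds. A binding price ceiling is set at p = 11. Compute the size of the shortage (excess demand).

At p = 11: qd = 255.275 and qs = 248.45.
Shortage = qd - qs = 255.275 - 248.45 = 6.825.

Shortage = 6.825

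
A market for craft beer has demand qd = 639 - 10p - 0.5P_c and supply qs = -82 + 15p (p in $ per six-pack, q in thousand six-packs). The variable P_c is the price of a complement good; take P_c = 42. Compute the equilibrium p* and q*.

With P_c = 42, demand is qd = 618 - 10p.
The market clears where 618 - 10p = -82 + 15p. Rearranging, 25p = 700, hence p* = 28.
Then q* = 618 - 10(28) = 338.

p* = 28, q* = 338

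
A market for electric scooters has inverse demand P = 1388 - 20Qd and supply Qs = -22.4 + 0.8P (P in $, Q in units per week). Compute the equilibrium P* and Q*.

In direct form, Qd = 69.4 - 0.05P.
The market clears where 69.4 - 0.05P = -22.4 + 0.8P. Rearranging, 0.85P = 91.8, hence P* = 108.
From the demand curve, Q* = 69.4 - 0.05(108) = 64.

P* = 108, Q* = 64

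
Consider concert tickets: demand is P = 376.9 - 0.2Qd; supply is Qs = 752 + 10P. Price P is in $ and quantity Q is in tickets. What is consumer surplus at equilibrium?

Solving each curve for Q: Qd = 1884.5 - 5P.
Equating demand and supply, 1884.5 - 5P = 752 + 10P gives 15P = 1132.5, so P* = 75.5.
From the demand curve, Q* = 1884.5 - 5(75.5) = 1507.
Demand choke price (Qd = 0): P = 1884.5/5 = 376.9. Consumer surplus = ½ × (376.9 - 75.5) × 1507 = 227104.9.

Consumer surplus = 227104.9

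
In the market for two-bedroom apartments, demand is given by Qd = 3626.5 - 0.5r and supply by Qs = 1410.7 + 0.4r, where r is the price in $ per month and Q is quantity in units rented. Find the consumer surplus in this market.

At equilibrium Qd = Qs, so 3626.5 - 0.5r = 1410.7 + 0.4r; collecting terms, 2215.8 = 0.9r and r* = 2462.
Plugging r* into demand: Q* = 3626.5 - 0.5(2462) = 2395.5.
Demand choke price (Qd = 0): r = 3626.5/0.5 = 7253. Consumer surplus = ½ × (7253 - 2462) × 2395.5 = 5738420.25.

Consumer surplus = 5738420.25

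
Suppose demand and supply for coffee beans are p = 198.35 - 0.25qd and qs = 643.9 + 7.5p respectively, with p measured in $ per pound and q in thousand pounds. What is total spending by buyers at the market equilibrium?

Total spending by buyers = 9638.2

Rewriting in direct form: qd = 793.4 - 4p.
The market clears where 793.4 - 4p = 643.9 + 7.5p. Rearranging, 11.5p = 149.5, hence p* = 13.
From the demand curve, q* = 793.4 - 4(13) = 741.4.
Total spending by buyers = p* × q* = 13 × 741.4 = 9638.2.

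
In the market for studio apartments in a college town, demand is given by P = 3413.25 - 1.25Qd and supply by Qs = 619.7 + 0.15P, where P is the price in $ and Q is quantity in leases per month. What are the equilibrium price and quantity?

P* = 2222, Q* = 953

Solving each curve for Q: Qd = 2730.6 - 0.8P.
Set Qd = Qs: 2730.6 - 0.8P = 619.7 + 0.15P, so 2110.9 = 0.95P and P* = 2222.
From the demand curve, Q* = 2730.6 - 0.8(2222) = 953.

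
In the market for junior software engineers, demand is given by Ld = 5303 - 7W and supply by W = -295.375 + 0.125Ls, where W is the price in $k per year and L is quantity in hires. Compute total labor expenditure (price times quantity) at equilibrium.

Total labor expenditure = 770476

Solving each curve for L: Ls = 2363 + 8W.
At equilibrium Ld = Ls, so 5303 - 7W = 2363 + 8W; collecting terms, 2940 = 15W and W* = 196.
Substitute back: L* = 5303 - 7(196) = 3931.
Total labor expenditure = W* × L* = 196 × 3931 = 770476.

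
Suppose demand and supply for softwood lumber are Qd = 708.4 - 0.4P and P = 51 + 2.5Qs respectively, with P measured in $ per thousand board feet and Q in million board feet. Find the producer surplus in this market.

In direct form, Qs = -20.4 + 0.4P.
Set Qd = Qs: 708.4 - 0.4P = -20.4 + 0.4P, so 728.8 = 0.8P and P* = 911.
Plugging P* into demand: Q* = 708.4 - 0.4(911) = 344.
Supply choke price (Qs = 0): P = 51. Producer surplus = ½ × (911 - 51) × 344 = 147920.

Producer surplus = 147920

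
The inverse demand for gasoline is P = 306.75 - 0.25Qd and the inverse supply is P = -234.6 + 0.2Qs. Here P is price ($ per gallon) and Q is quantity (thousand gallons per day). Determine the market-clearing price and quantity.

P* = 6, Q* = 1203

In direct form, Qd = 1227 - 4P and Qs = 1173 + 5P.
Set Qd = Qs: 1227 - 4P = 1173 + 5P, so 54 = 9P and P* = 6.
Substitute back: Q* = 1227 - 4(6) = 1203.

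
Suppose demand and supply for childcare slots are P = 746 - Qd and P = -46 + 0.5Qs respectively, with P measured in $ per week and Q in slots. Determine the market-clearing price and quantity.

Rewriting in direct form: Qd = 746 - P and Qs = 92 + 2P.
Set Qd = Qs: 746 - P = 92 + 2P, so 654 = 3P and P* = 218.
Then Q* = 746 - 218 = 528.

P* = 218, Q* = 528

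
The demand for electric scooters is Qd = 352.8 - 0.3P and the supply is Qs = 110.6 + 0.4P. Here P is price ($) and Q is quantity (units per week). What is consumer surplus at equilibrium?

At equilibrium Qd = Qs, so 352.8 - 0.3P = 110.6 + 0.4P; collecting terms, 242.2 = 0.7P and P* = 346.
From the demand curve, Q* = 352.8 - 0.3(346) = 249.
Demand choke price (Qd = 0): P = 352.8/0.3 = 1176. Consumer surplus = ½ × (1176 - 346) × 249 = 103335.

Consumer surplus = 103335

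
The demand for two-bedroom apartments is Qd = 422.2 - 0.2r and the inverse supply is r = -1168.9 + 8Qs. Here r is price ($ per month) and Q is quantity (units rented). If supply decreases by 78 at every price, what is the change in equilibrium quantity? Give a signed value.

ΔQ = -48

Rewriting in direct form: Qs = 146.1125 + 0.125r.
The market clears where 422.2 - 0.2r = 146.1125 + 0.125r. Rearranging, 0.325r = 276.0875, hence r* = 849.5.
Then Q* = 422.2 - 0.2(849.5) = 252.3.
After the shift, supply is Qs = 68.1125 + 0.125r.
Re-solving, 0.325r = 354.0875 gives r = 1089.5 and Q = 204.3.
ΔQ = 204.3 - 252.3 = -48.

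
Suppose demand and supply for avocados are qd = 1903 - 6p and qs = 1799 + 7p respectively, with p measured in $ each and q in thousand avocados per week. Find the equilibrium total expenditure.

Equating demand and supply, 1903 - 6p = 1799 + 7p gives 13p = 104, so p* = 8.
Then q* = 1903 - 6(8) = 1855.
Total expenditure = p* × q* = 8 × 1855 = 14840.

Total expenditure = 14840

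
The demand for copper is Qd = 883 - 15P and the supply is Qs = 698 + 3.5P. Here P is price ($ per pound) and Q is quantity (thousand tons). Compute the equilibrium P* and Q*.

P* = 10, Q* = 733

At equilibrium Qd = Qs, so 883 - 15P = 698 + 3.5P; collecting terms, 185 = 18.5P and P* = 10.
From the demand curve, Q* = 883 - 15(10) = 733.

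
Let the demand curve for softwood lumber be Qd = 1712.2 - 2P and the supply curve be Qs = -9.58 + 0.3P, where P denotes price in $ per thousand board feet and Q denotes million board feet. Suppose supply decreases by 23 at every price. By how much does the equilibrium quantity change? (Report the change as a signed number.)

ΔQ = -20

Set Qd = Qs: 1712.2 - 2P = -9.58 + 0.3P, so 1721.78 = 2.3P and P* = 748.6.
From the demand curve, Q* = 1712.2 - 2(748.6) = 215.
After the shift, supply is Qs = -32.58 + 0.3P.
New equilibrium: 1744.78 = 2.3P, so P = 758.6 and Q = 195.
ΔQ = 195 - 215 = -20.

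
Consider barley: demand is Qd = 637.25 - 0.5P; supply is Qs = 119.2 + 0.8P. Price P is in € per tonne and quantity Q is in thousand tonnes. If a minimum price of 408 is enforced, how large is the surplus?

At P = 408: Qd = 433.25 and Qs = 445.6.
Surplus = Qs - Qd = 445.6 - 433.25 = 12.35.

Surplus = 12.35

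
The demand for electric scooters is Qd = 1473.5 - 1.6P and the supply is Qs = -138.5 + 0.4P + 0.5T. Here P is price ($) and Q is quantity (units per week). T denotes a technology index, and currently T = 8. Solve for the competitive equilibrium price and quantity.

P* = 804, Q* = 187.1

With T = 8, supply is Qs = -134.5 + 0.4P.
At equilibrium Qd = Qs, so 1473.5 - 1.6P = -134.5 + 0.4P; collecting terms, 1608 = 2P and P* = 804.
Then Q* = 1473.5 - 1.6(804) = 187.1.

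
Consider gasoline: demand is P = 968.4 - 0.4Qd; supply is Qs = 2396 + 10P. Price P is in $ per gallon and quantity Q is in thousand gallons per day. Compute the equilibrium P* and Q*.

In direct form, Qd = 2421 - 2.5P.
At equilibrium Qd = Qs, so 2421 - 2.5P = 2396 + 10P; collecting terms, 25 = 12.5P and P* = 2.
Then Q* = 2421 - 2.5(2) = 2416.

P* = 2, Q* = 2416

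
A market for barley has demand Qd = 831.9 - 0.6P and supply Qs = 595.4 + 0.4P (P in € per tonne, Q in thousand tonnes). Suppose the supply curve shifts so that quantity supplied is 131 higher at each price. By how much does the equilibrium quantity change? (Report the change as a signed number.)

ΔQ = 78.6

Set Qd = Qs: 831.9 - 0.6P = 595.4 + 0.4P, so 236.5 = P and P* = 236.5.
Plugging P* into demand: Q* = 831.9 - 0.6(236.5) = 690.
After the shift, supply is Qs = 726.4 + 0.4P.
New equilibrium: 105.5 = P, so P = 105.5 and Q = 768.6.
ΔQ = 768.6 - 690 = 78.6.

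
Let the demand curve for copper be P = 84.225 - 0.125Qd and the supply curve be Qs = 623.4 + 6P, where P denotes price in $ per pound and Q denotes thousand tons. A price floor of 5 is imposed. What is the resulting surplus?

Surplus = 19.6

Rewriting in direct form: Qd = 673.8 - 8P.
At P = 5: Qd = 633.8 and Qs = 653.4.
Surplus = Qs - Qd = 653.4 - 633.8 = 19.6.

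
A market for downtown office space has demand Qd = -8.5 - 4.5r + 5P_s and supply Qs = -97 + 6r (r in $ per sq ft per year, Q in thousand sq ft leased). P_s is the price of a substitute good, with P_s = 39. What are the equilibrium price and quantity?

With P_s = 39, demand is Qd = 186.5 - 4.5r.
Set Qd = Qs: 186.5 - 4.5r = -97 + 6r, so 283.5 = 10.5r and r* = 27.
Substitute back: Q* = 186.5 - 4.5(27) = 65.

r* = 27, Q* = 65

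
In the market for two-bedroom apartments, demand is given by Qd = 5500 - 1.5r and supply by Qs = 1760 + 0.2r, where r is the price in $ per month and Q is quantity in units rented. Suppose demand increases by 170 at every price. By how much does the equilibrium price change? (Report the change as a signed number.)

Equating demand and supply, 5500 - 1.5r = 1760 + 0.2r gives 1.7r = 3740, so r* = 2200.
Substitute back: Q* = 5500 - 1.5(2200) = 2200.
After the shift, demand is Qd = 5670 - 1.5r.
New equilibrium: 3910 = 1.7r, so r = 2300 and Q = 2220.
Δr = 2300 - 2200 = 100.

Δr = 100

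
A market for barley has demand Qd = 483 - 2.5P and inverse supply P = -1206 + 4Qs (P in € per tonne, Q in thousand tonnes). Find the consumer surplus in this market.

Solving each curve for Q: Qs = 301.5 + 0.25P.
Set Qd = Qs: 483 - 2.5P = 301.5 + 0.25P, so 181.5 = 2.75P and P* = 66.
Substitute back: Q* = 483 - 2.5(66) = 318.
Demand choke price (Qd = 0): P = 483/2.5 = 193.2. Consumer surplus = ½ × (193.2 - 66) × 318 = 20224.8.

Consumer surplus = 20224.8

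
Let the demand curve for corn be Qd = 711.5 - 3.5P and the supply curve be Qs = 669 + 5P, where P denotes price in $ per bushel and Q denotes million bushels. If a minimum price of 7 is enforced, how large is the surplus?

At P = 7: Qd = 687 and Qs = 704.
Surplus = Qs - Qd = 704 - 687 = 17.

Surplus = 17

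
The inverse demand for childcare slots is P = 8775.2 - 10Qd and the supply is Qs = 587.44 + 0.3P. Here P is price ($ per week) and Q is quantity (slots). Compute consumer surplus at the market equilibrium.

Consumer surplus = 3240125

Inverting to quantity form: Qd = 877.52 - 0.1P.
Set Qd = Qs: 877.52 - 0.1P = 587.44 + 0.3P, so 290.08 = 0.4P and P* = 725.2.
Plugging P* into demand: Q* = 877.52 - 0.1(725.2) = 805.
Demand choke price (Qd = 0): P = 877.52/0.1 = 8775.2. Consumer surplus = ½ × (8775.2 - 725.2) × 805 = 3240125.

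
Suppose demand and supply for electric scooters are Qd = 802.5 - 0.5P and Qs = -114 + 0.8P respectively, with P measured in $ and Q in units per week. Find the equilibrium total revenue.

Total revenue = 317250

Equating demand and supply, 802.5 - 0.5P = -114 + 0.8P gives 1.3P = 916.5, so P* = 705.
From the demand curve, Q* = 802.5 - 0.5(705) = 450.
Total revenue = P* × Q* = 705 × 450 = 317250.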